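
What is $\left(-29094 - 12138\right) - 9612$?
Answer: $-50844$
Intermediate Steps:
$\left(-29094 - 12138\right) - 9612 = -41232 - 9612 = -50844$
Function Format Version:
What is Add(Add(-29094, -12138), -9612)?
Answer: -50844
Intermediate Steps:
Add(Add(-29094, -12138), -9612) = Add(-41232, -9612) = -50844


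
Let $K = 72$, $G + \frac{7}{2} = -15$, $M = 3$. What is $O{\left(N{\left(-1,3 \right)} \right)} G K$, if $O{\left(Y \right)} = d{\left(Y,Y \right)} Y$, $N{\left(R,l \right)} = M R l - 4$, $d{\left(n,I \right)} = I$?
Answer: $-225108$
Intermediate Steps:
$G = - \frac{37}{2}$ ($G = - \frac{7}{2} - 15 = - \frac{37}{2} \approx -18.5$)
$N{\left(R,l \right)} = -4 + 3 R l$ ($N{\left(R,l \right)} = 3 R l - 4 = -4 + 3 R l$)
$O{\left(Y \right)} = Y^{2}$ ($O{\left(Y \right)} = Y Y = Y^{2}$)
$O{\left(N{\left(-1,3 \right)} \right)} G K = \left(-4 + 3 \left(-1\right) 3\right)^{2} \left(- \frac{37}{2}\right) 72 = \left(-4 - 9\right)^{2} \left(- \frac{37}{2}\right) 72 = \left(-13\right)^{2} \left(- \frac{37}{2}\right) 72 = 169 \left(- \frac{37}{2}\right) 72 = \left(- \frac{6253}{2}\right) 72 = -225108$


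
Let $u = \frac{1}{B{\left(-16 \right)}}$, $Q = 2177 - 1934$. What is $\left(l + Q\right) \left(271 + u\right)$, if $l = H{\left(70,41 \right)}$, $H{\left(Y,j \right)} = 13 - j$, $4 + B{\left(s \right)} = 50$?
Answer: $\frac{2680405}{46} \approx 58270.0$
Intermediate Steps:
$B{\left(s \right)} = 46$ ($B{\left(s \right)} = -4 + 50 = 46$)
$Q = 243$
$u = \frac{1}{46} \approx 0.021739$
$l = -28$ ($l = 13 - 41 = -28$)
$\left(l + Q\right) \left(271 + u\right) = \left(-28 + 243\right) \left(271 + \frac{1}{46}\right) = 215 \cdot \frac{12467}{46} = \frac{2680405}{46}$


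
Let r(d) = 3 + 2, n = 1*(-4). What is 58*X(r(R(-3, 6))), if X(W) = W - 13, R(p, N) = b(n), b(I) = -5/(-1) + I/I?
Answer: -464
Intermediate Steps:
n = -4
b(I) = 6 (b(I) = -5*(-1) + 1 = 5 + 1 = 6)
R(p, N) = 6
r(d) = 5
X(W) = -13 + W
58*X(r(R(-3, 6))) = 58*(-13 + 5) = 58*(-8) = -464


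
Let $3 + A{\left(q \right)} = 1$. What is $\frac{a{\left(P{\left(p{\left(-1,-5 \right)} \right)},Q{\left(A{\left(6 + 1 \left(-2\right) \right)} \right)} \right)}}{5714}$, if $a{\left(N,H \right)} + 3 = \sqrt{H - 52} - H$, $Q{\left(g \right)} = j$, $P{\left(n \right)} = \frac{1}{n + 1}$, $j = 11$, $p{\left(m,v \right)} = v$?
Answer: $- \frac{7}{2857} + \frac{i \sqrt{41}}{5714} \approx -0.0024501 + 0.0011206 i$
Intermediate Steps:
$A{\left(q \right)} = -2$ ($A{\left(q \right)} = -3 + 1 = -2$)
$P{\left(n \right)} = \frac{1}{1 + n}$
$Q{\left(g \right)} = 11$
$a{\left(N,H \right)} = -3 + \sqrt{-52 + H} - H$ ($a{\left(N,H \right)} = -3 - \left(H - \sqrt{H - 52}\right) = -3 - \left(H - \sqrt{-52 + H}\right) = -3 + \sqrt{-52 + H} - H$)
$\frac{a{\left(P{\left(p{\left(-1,-5 \right)} \right)},Q{\left(A{\left(6 + 1 \left(-2\right) \right)} \right)} \right)}}{5714} = \frac{-3 + \sqrt{-52 + 11} - 11}{5714} = \left(-3 + \sqrt{-41} - 11\right) \frac{1}{5714} = \left(-3 + i \sqrt{41} - 11\right) \frac{1}{5714} = \left(-14 + i \sqrt{41}\right) \frac{1}{5714} = - \frac{7}{2857} + \frac{i \sqrt{41}}{5714}$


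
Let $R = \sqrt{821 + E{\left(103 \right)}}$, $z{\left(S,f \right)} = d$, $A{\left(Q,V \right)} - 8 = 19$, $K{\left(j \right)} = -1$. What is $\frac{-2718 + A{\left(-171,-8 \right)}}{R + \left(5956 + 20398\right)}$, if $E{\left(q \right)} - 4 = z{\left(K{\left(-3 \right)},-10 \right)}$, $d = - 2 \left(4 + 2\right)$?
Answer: $- \frac{70918614}{694532503} + \frac{2691 \sqrt{813}}{694532503} \approx -0.102$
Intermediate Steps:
$A{\left(Q,V \right)} = 27$ ($A{\left(Q,V \right)} = 8 + 19 = 27$)
$d = -12$ ($d = \left(-2\right) 6 = -12$)
$z{\left(S,f \right)} = -12$
$E{\left(q \right)} = -8$ ($E{\left(q \right)} = 4 - 12 = -8$)
$R = \sqrt{813}$ ($R = \sqrt{821 - 8} = \sqrt{813} \approx 28.513$)
$\frac{-2718 + A{\left(-171,-8 \right)}}{R + \left(5956 + 20398\right)} = \frac{-2718 + 27}{\sqrt{813} + \left(5956 + 20398\right)} = - \frac{2691}{\sqrt{813} + 26354} = - \frac{2691}{26354 + \sqrt{813}}$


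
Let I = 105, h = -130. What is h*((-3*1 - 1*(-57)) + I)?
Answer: -20670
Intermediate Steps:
h*((-3*1 - 1*(-57)) + I) = -130*((-3*1 - 1*(-57)) + 105) = -130*((-3 + 57) + 105) = -130*(54 + 105) = -130*159 = -20670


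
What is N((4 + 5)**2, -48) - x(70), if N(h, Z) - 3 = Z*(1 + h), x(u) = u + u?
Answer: -4073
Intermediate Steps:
x(u) = 2*u
N(h, Z) = 3 + Z*(1 + h)
N((4 + 5)**2, -48) - x(70) = (3 - 48 - 48*(4 + 5)**2) - 2*70 = (3 - 48 - 48*9**2) - 1*140 = (3 - 48 - 48*81) - 140 = (3 - 48 - 3888) - 140 = -3933 - 140 = -4073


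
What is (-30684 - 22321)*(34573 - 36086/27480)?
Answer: -5035633771177/2748 ≈ -1.8325e+9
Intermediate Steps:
(-30684 - 22321)*(34573 - 36086/27480) = -53005*(34573 - 36086*1/27480) = -53005*(34573 - 18043/13740) = -53005*475014977/13740 = -5035633771177/2748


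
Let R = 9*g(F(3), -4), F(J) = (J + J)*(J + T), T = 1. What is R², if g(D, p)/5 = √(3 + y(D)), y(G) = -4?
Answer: -2025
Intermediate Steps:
F(J) = 2*J*(1 + J) (F(J) = (J + J)*(J + 1) = (2*J)*(1 + J) = 2*J*(1 + J))
g(D, p) = 5*I (g(D, p) = 5*√(3 - 4) = 5*√(-1) = 5*I)
R = 45*I (R = 9*(5*I) = 45*I ≈ 45.0*I)
R² = (45*I)² = -2025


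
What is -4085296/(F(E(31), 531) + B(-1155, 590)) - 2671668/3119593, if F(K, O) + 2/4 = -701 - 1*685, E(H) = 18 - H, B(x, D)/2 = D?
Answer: 25487818210172/1288391909 ≈ 19783.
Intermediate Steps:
B(x, D) = 2*D
F(K, O) = -2773/2 (F(K, O) = -½ + (-701 - 1*685) = -½ + (-701 - 685) = -½ - 1386 = -2773/2)
-4085296/(F(E(31), 531) + B(-1155, 590)) - 2671668/3119593 = -4085296/(-2773/2 + 2*590) - 2671668/3119593 = -4085296/(-2773/2 + 1180) - 2671668*1/3119593 = -4085296/(-413/2) - 2671668/3119593 = -4085296*(-2/413) - 2671668/3119593 = 8170592/413 - 2671668/3119593 = 25487818210172/1288391909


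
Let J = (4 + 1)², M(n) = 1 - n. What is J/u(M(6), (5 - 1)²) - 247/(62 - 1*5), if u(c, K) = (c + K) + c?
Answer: -⅙ ≈ -0.16667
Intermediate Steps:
J = 25 (J = 5² = 25)
u(c, K) = K + 2*c (u(c, K) = (K + c) + c = K + 2*c)
J/u(M(6), (5 - 1)²) - 247/(62 - 1*5) = 25/((5 - 1)² + 2*(1 - 1*6)) - 247/(62 - 1*5) = 25/(4² + 2*(1 - 6)) - 247/(62 - 5) = 25/(16 + 2*(-5)) - 247/57 = 25/(16 - 10) - 247*1/57 = 25/6 - 13/3 = -⅙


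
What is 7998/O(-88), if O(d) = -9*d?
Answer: 1333/132 ≈ 10.098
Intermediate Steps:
7998/O(-88) = 7998/((-9*(-88))) = 7998/792 = 7998*(1/792) = 1333/132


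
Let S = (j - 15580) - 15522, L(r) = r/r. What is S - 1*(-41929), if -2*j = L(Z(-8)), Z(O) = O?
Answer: 21653/2 ≈ 10827.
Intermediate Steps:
L(r) = 1
j = -1/2 (j = -1/2*1 = -1/2 ≈ -0.50000)
S = -62205/2 (S = (-1/2 - 15580) - 15522 = -31161/2 - 15522 = -62205/2 ≈ -31103.)
S - 1*(-41929) = -62205/2 - 1*(-41929) = -62205/2 + 41929 = 21653/2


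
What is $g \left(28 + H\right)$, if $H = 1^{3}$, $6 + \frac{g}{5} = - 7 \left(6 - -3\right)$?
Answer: $-10005$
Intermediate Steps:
$g = -345$ ($g = -30 + 5 \left(- 7 \left(6 - -3\right)\right) = -30 + 5 \left(- 7 \left(6 + 3\right)\right) = -30 + 5 \left(\left(-7\right) 9\right) = -30 + 5 \left(-63\right) = -30 - 315 = -345$)
$H = 1$
$g \left(28 + H\right) = - 345 \left(28 + 1\right) = \left(-345\right) 29 = -10005$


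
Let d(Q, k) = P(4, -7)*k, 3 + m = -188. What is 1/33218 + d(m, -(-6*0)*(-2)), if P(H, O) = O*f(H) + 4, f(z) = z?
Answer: 1/33218 ≈ 3.0104e-5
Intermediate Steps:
m = -191 (m = -3 - 188 = -191)
P(H, O) = 4 + H*O (P(H, O) = O*H + 4 = H*O + 4 = 4 + H*O)
d(Q, k) = -24*k (d(Q, k) = (4 + 4*(-7))*k = (4 - 28)*k = -24*k)
1/33218 + d(m, -(-6*0)*(-2)) = 1/33218 - (-24)*-6*0*(-2) = 1/33218 - (-24)*0*(-2) = 1/33218 - (-24)*0 = 1/33218 - 24*0 = 1/33218 + 0 = 1/33218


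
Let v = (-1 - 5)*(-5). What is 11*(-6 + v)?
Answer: 264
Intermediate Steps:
v = 30 (v = -6*(-5) = 30)
11*(-6 + v) = 11*(-6 + 30) = 11*24 = 264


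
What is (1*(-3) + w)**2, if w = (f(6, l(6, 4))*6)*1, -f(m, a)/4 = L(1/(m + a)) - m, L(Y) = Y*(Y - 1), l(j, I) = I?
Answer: 12809241/625 ≈ 20495.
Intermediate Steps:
L(Y) = Y*(-1 + Y)
f(m, a) = 4*m - 4*(-1 + 1/(a + m))/(a + m) (f(m, a) = -4*((-1 + 1/(m + a))/(m + a) - m) = -4*((-1 + 1/(a + m))/(a + m) - m) = -4*(-m + (-1 + 1/(a + m))/(a + m)) = 4*m - 4*(-1 + 1/(a + m))/(a + m))
w = 3654/25 (w = ((4*6 + 4*(1 - 1/(4 + 6))/(4 + 6))*6)*1 = ((24 + 4*(1 - 1/10)/10)*6)*1 = ((24 + 4*(1/10)*(1 - 1*1/10))*6)*1 = ((24 + 4*(1/10)*(1 - 1/10))*6)*1 = ((24 + 4*(1/10)*(9/10))*6)*1 = ((24 + 9/25)*6)*1 = ((609/25)*6)*1 = (3654/25)*1 = 3654/25 ≈ 146.16)
(1*(-3) + w)**2 = (1*(-3) + 3654/25)**2 = (-3 + 3654/25)**2 = (3579/25)**2 = 12809241/625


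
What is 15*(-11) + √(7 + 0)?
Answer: -165 + √7 ≈ -162.35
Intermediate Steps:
15*(-11) + √(7 + 0) = -165 + √7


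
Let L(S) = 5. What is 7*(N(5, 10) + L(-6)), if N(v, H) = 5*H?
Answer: 385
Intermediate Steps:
7*(N(5, 10) + L(-6)) = 7*(5*10 + 5) = 7*(50 + 5) = 7*55 = 385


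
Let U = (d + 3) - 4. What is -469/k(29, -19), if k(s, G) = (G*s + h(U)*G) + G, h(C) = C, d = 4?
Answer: 469/627 ≈ 0.74801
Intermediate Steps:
U = 3 (U = (4 + 3) - 4 = 7 - 4 = 3)
k(s, G) = 4*G + G*s (k(s, G) = (G*s + 3*G) + G = (3*G + G*s) + G = 4*G + G*s)
-469/k(29, -19) = -469*(-1/(19*(4 + 29))) = -469/((-19*33)) = -469/(-627) = -469*(-1/627) = 469/627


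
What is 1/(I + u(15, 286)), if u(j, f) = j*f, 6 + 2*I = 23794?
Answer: 1/16184 ≈ 6.1789e-5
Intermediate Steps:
I = 11894 (I = -3 + (1/2)*23794 = -3 + 11897 = 11894)
u(j, f) = f*j
1/(I + u(15, 286)) = 1/(11894 + 286*15) = 1/(11894 + 4290) = 1/16184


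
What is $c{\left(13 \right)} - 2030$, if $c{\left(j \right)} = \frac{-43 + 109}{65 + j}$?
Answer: $- \frac{26379}{13} \approx -2029.2$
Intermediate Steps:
$c{\left(j \right)} = \frac{66}{65 + j}$
$c{\left(13 \right)} - 2030 = \frac{66}{65 + 13} - 2030 = \frac{66}{78} - 2030 = 66 \cdot \frac{1}{78} - 2030 = \frac{11}{13} - 2030 = - \frac{26379}{13}$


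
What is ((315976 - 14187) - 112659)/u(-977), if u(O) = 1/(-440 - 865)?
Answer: -246814650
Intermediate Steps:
u(O) = -1/1305 (u(O) = 1/(-1305) = -1/1305)
((315976 - 14187) - 112659)/u(-977) = ((315976 - 14187) - 112659)/(-1/1305) = (301789 - 112659)*(-1305) = 189130*(-1305) = -246814650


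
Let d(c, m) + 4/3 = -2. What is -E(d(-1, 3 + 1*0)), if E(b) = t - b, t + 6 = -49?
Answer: 155/3 ≈ 51.667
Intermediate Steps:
t = -55 (t = -6 - 49 = -55)
d(c, m) = -10/3 (d(c, m) = -4/3 - 2 = -10/3)
E(b) = -55 - b
-E(d(-1, 3 + 1*0)) = -(-55 - 1*(-10/3)) = -(-55 + 10/3) = -1*(-155/3) = 155/3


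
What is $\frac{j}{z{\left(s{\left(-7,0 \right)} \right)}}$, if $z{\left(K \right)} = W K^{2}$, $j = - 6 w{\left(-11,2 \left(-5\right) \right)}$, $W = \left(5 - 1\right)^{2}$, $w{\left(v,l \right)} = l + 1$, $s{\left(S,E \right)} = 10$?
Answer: $\frac{27}{800} \approx 0.03375$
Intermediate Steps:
$w{\left(v,l \right)} = 1 + l$
$W = 16$ ($W = 4^{2} = 16$)
$j = 54$ ($j = - 6 \left(1 + 2 \left(-5\right)\right) = - 6 \left(1 - 10\right) = \left(-6\right) \left(-9\right) = 54$)
$z{\left(K \right)} = 16 K^{2}$
$\frac{j}{z{\left(s{\left(-7,0 \right)} \right)}} = \frac{54}{16 \cdot 10^{2}} = \frac{54}{16 \cdot 100} = \frac{54}{1600} = 54 \cdot \frac{1}{1600} = \frac{27}{800}$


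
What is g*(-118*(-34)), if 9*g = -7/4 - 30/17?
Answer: -14101/9 ≈ -1566.8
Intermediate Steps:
g = -239/612 (g = (-7/4 - 30/17)/9 = (⅑)*(-239/68) = -239/612 ≈ -0.39052)
g*(-118*(-34)) = -(-14101)*(-34)/306 = -239/612*4012 = -14101/9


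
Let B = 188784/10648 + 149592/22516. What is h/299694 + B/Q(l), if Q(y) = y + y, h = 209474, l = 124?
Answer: 27746466682598/34803189850143 ≈ 0.79724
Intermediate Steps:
B = 182609880/7492199 (B = 188784*(1/10648) + 149592*(1/22516) = 23598/1331 + 37398/5629 = 182609880/7492199 ≈ 24.373)
Q(y) = 2*y
h/299694 + B/Q(l) = 209474/299694 + 182609880/(7492199*((2*124))) = 209474*(1/299694) + (182609880/7492199)/248 = 104737/149847 + (182609880/7492199)*(1/248) = 104737/149847 + 22826235/232258169 = 27746466682598/34803189850143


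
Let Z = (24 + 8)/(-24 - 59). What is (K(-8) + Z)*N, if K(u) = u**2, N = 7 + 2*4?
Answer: 79200/83 ≈ 954.22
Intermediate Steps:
N = 15 (N = 7 + 8 = 15)
Z = -32/83 (Z = 32/(-83) = 32*(-1/83) = -32/83 ≈ -0.38554)
(K(-8) + Z)*N = ((-8)**2 - 32/83)*15 = (64 - 32/83)*15 = (5280/83)*15 = 79200/83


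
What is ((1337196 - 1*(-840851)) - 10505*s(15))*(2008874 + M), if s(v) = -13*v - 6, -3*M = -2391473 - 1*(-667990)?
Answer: 33244478402960/3 ≈ 1.1081e+13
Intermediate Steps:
M = 1723483/3 (M = -(-2391473 - 1*(-667990))/3 = -(-2391473 + 667990)/3 = -⅓*(-1723483) = 1723483/3 ≈ 5.7449e+5)
s(v) = -6 - 13*v
((1337196 - 1*(-840851)) - 10505*s(15))*(2008874 + M) = ((1337196 - 1*(-840851)) - 10505*(-6 - 13*15))*(2008874 + 1723483/3) = ((1337196 + 840851) - 10505*(-6 - 195))*(7750105/3) = (2178047 - 10505*(-201))*(7750105/3) = (2178047 + 2111505)*(7750105/3) = 4289552*(7750105/3) = 33244478402960/3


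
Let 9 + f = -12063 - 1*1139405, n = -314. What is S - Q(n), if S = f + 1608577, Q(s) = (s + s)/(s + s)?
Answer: 457099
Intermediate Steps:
f = -1151477 (f = -9 + (-12063 - 1*1139405) = -9 + (-12063 - 1139405) = -9 - 1151468 = -1151477)
Q(s) = 1 (Q(s) = (2*s)/((2*s)) = (2*s)*(1/(2*s)) = 1)
S = 457100 (S = -1151477 + 1608577 = 457100)
S - Q(n) = 457100 - 1*1 = 457100 - 1 = 457099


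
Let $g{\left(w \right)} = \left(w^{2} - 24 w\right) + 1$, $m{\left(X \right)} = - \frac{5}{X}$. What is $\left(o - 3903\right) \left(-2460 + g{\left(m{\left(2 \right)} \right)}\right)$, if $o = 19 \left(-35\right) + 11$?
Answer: $\frac{43615047}{4} \approx 1.0904 \cdot 10^{7}$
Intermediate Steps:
$o = -654$ ($o = -665 + 11 = -654$)
$g{\left(w \right)} = 1 + w^{2} - 24 w$
$\left(o - 3903\right) \left(-2460 + g{\left(m{\left(2 \right)} \right)}\right) = \left(-654 - 3903\right) \left(-2460 + \left(1 + \left(- \frac{5}{2}\right)^{2} - 24 \left(- \frac{5}{2}\right)\right)\right) = \left(-654 - 3903\right) \left(-2460 + \left(1 + \left(\left(-5\right) \frac{1}{2}\right)^{2} - 24 \left(\left(-5\right) \frac{1}{2}\right)\right)\right) = \left(-654 - 3903\right) \left(-2460 + \left(1 + \left(- \frac{5}{2}\right)^{2} - -60\right)\right) = - 4557 \left(-2460 + \left(1 + \frac{25}{4} + 60\right)\right) = - 4557 \left(-2460 + \frac{269}{4}\right) = \left(-4557\right) \left(- \frac{9571}{4}\right) = \frac{43615047}{4}$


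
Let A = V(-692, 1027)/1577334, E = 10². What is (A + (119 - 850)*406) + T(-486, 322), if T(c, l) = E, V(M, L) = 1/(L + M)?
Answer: -156770926566539/528406890 ≈ -2.9669e+5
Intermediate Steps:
E = 100
T(c, l) = 100
A = 1/528406890 (A = 1/((1027 - 692)*1577334) = (1/1577334)/335 = (1/335)*(1/1577334) = 1/528406890 ≈ 1.8925e-9)
(A + (119 - 850)*406) + T(-486, 322) = (1/528406890 + (119 - 850)*406) + 100 = (1/528406890 - 731*406) + 100 = (1/528406890 - 296786) + 100 = -156823767255539/528406890 + 100 = -156770926566539/528406890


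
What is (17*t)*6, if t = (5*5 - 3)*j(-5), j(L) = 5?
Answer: 11220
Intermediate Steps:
t = 110 (t = (5*5 - 3)*5 = (25 - 3)*5 = 22*5 = 110)
(17*t)*6 = (17*110)*6 = 1870*6 = 11220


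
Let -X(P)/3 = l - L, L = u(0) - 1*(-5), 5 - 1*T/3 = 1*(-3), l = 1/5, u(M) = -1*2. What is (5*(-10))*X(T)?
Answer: -420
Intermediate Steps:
u(M) = -2
l = ⅕ ≈ 0.20000
T = 24 (T = 15 - 3*(-3) = 15 + 9 = 24)
L = 3 (L = -2 - 1*(-5) = -2 + 5 = 3)
X(P) = 42/5 (X(P) = -3*(⅕ - 1*3) = -3*(⅕ - 3) = -3*(-14/5) = 42/5)
(5*(-10))*X(T) = (5*(-10))*(42/5) = -50*42/5 = -420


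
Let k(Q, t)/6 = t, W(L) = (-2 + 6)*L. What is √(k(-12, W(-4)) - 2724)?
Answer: 2*I*√705 ≈ 53.104*I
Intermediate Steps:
W(L) = 4*L
k(Q, t) = 6*t
√(k(-12, W(-4)) - 2724) = √(6*(4*(-4)) - 2724) = √(6*(-16) - 2724) = √(-96 - 2724) = √(-2820) = 2*I*√705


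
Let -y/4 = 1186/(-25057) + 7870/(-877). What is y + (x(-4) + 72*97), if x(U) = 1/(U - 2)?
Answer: 925575693155/131849934 ≈ 7019.9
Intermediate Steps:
x(U) = 1/(-2 + U)
y = 792954848/21974989 (y = -4*(1186/(-25057) + 7870/(-877)) = -4*(1186*(-1/25057) + 7870*(-1/877)) = -4*(-1186/25057 - 7870/877) = -4*(-198238712/21974989) = 792954848/21974989 ≈ 36.084)
y + (x(-4) + 72*97) = 792954848/21974989 + (1/(-2 - 4) + 72*97) = 792954848/21974989 + (1/(-6) + 6984) = 792954848/21974989 + (-⅙ + 6984) = 792954848/21974989 + 41903/6 = 925575693155/131849934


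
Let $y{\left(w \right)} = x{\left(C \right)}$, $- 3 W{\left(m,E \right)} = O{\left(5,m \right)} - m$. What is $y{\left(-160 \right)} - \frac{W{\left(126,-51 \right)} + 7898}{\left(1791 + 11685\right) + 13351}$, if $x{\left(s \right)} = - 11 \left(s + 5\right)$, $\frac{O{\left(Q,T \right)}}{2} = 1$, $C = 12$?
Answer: $- \frac{15073765}{80481} \approx -187.3$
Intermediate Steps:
$O{\left(Q,T \right)} = 2$ ($O{\left(Q,T \right)} = 2 \cdot 1 = 2$)
$x{\left(s \right)} = -55 - 11 s$ ($x{\left(s \right)} = - 11 \left(5 + s\right) = -55 - 11 s$)
$W{\left(m,E \right)} = - \frac{2}{3} + \frac{m}{3}$ ($W{\left(m,E \right)} = - \frac{2 - m}{3} = - \frac{2}{3} + \frac{m}{3}$)
$y{\left(w \right)} = -187$ ($y{\left(w \right)} = -55 - 132 = -187$)
$y{\left(-160 \right)} - \frac{W{\left(126,-51 \right)} + 7898}{\left(1791 + 11685\right) + 13351} = -187 - \frac{\left(- \frac{2}{3} + \frac{1}{3} \cdot 126\right) + 7898}{\left(1791 + 11685\right) + 13351} = -187 - \frac{\left(- \frac{2}{3} + 42\right) + 7898}{13476 + 13351} = -187 - \frac{\frac{124}{3} + 7898}{26827} = -187 - \frac{23818}{3} \cdot \frac{1}{26827} = -187 - \frac{23818}{80481} = - \frac{15073765}{80481}$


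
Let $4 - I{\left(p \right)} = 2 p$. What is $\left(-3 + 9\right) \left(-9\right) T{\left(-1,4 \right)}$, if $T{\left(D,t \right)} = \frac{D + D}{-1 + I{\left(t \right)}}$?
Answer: $- \frac{108}{5} \approx -21.6$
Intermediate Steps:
$I{\left(p \right)} = 4 - 2 p$
$T{\left(D,t \right)} = \frac{2 D}{3 - 2 t}$ ($T{\left(D,t \right)} = \frac{D + D}{-1 - \left(-4 + 2 t\right)} = \frac{2 D}{3 - 2 t}$)
$\left(-3 + 9\right) \left(-9\right) T{\left(-1,4 \right)} = \left(-3 + 9\right) \left(-9\right) \left(\left(-2\right) \left(-1\right) \frac{1}{-3 + 2 \cdot 4}\right) = 6 \left(-9\right) \left(\left(-2\right) \left(-1\right) \frac{1}{-3 + 8}\right) = - 54 \left(\left(-2\right) \left(-1\right) \frac{1}{5}\right) = \left(-54\right) \frac{2}{5} = - \frac{108}{5}$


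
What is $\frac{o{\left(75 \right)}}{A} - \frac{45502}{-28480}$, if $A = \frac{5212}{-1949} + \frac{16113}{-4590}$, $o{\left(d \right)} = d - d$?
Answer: $\frac{22751}{14240} \approx 1.5977$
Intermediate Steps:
$o{\left(d \right)} = 0$
$A = - \frac{18442439}{2981970}$ ($A = 5212 \left(- \frac{1}{1949}\right) + 16113 \left(- \frac{1}{4590}\right) = - \frac{5212}{1949} - \frac{5371}{1530} = - \frac{18442439}{2981970} \approx -6.1846$)
$\frac{o{\left(75 \right)}}{A} - \frac{45502}{-28480} = \frac{0}{- \frac{18442439}{2981970}} - \frac{45502}{-28480} = 0 \left(- \frac{2981970}{18442439}\right) - - \frac{22751}{14240} = 0 + \frac{22751}{14240} = \frac{22751}{14240}$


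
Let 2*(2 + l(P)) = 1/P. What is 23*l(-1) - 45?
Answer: -205/2 ≈ -102.50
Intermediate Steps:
l(P) = -2 + 1/(2*P) (l(P) = -2 + (1/P)/2 = -2 + 1/(2*P))
23*l(-1) - 45 = 23*(-2 + (½)/(-1)) - 45 = 23*(-2 + (½)*(-1)) - 45 = 23*(-2 - ½) - 45 = 23*(-5/2) - 45 = -115/2 - 45 = -205/2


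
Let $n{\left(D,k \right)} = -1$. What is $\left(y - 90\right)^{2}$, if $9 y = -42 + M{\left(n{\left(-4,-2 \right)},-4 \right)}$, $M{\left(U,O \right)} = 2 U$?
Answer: $\frac{729316}{81} \approx 9003.9$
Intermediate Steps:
$y = - \frac{44}{9}$ ($y = \frac{-42 + 2 \left(-1\right)}{9} = \frac{-42 - 2}{9} = \frac{1}{9} \left(-44\right) = - \frac{44}{9} \approx -4.8889$)
$\left(y - 90\right)^{2} = \left(- \frac{44}{9} - 90\right)^{2} = \left(- \frac{854}{9}\right)^{2} = \frac{729316}{81}$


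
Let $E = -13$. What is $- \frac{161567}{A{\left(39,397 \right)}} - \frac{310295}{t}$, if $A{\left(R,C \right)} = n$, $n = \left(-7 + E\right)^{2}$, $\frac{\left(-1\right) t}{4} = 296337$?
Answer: $- \frac{47847250579}{118534800} \approx -403.66$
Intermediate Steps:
$t = -1185348$ ($t = \left(-4\right) 296337 = -1185348$)
$n = 400$ ($n = \left(-7 - 13\right)^{2} = \left(-20\right)^{2} = 400$)
$A{\left(R,C \right)} = 400$
$- \frac{161567}{A{\left(39,397 \right)}} - \frac{310295}{t} = - \frac{161567}{400} - \frac{310295}{-1185348} = \left(-161567\right) \frac{1}{400} - - \frac{310295}{1185348} = - \frac{161567}{400} + \frac{310295}{1185348} = - \frac{47847250579}{118534800}$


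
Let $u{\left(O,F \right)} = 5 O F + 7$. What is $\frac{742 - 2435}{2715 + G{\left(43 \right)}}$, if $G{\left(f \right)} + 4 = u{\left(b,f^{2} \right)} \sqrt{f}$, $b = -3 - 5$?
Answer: $\frac{4589723}{235161637466} + \frac{125202429 \sqrt{43}}{235161637466} \approx 0.0035108$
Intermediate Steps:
$b = -8$
$u{\left(O,F \right)} = 7 + 5 F O$ ($u{\left(O,F \right)} = 5 F O + 7 = 7 + 5 F O$)
$G{\left(f \right)} = -4 + \sqrt{f} \left(7 - 40 f^{2}\right)$ ($G{\left(f \right)} = -4 + \left(7 + 5 f^{2} \left(-8\right)\right) \sqrt{f} = -4 + \left(7 - 40 f^{2}\right) \sqrt{f} = -4 + \sqrt{f} \left(7 - 40 f^{2}\right)$)
$\frac{742 - 2435}{2715 + G{\left(43 \right)}} = \frac{742 - 2435}{2715 + \left(-4 + \sqrt{43} \left(7 - 40 \cdot 43^{2}\right)\right)} = - \frac{1693}{2715 + \left(-4 + \sqrt{43} \left(7 - 73960\right)\right)} = - \frac{1693}{2715 + \left(-4 + \sqrt{43} \left(-73953\right)\right)} = - \frac{1693}{2715 - \left(4 + 73953 \sqrt{43}\right)} = - \frac{1693}{2711 - 73953 \sqrt{43}}$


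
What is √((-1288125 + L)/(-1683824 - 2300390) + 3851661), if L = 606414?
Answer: 9*√754828641693168510/3984214 ≈ 1962.6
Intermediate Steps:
√((-1288125 + L)/(-1683824 - 2300390) + 3851661) = √((-1288125 + 606414)/(-1683824 - 2300390) + 3851661) = √(-681711/(-3984214) + 3851661) = √(-681711*(-1/3984214) + 3851661) = √(681711/3984214 + 3851661) = √(15345842361165/3984214) = 9*√754828641693168510/3984214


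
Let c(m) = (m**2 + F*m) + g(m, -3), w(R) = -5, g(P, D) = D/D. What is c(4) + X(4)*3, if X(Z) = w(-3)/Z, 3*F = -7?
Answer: 47/12 ≈ 3.9167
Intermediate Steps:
g(P, D) = 1
F = -7/3 (F = (1/3)*(-7) = -7/3 ≈ -2.3333)
c(m) = 1 + m**2 - 7*m/3 (c(m) = (m**2 - 7*m/3) + 1 = 1 + m**2 - 7*m/3)
X(Z) = -5/Z
c(4) + X(4)*3 = (1 + 4**2 - 7/3*4) - 5/4*3 = (1 + 16 - 28/3) - 5*1/4*3 = 23/3 - 5/4*3 = 23/3 - 15/4 = 47/12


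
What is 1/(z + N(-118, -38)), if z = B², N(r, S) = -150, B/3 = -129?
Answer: 1/149619 ≈ 6.6836e-6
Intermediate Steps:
B = -387 (B = 3*(-129) = -387)
z = 149769 (z = (-387)² = 149769)
1/(z + N(-118, -38)) = 1/(149769 - 150) = 1/149619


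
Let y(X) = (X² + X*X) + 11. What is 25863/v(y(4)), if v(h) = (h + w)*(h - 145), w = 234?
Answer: -8621/9418 ≈ -0.91537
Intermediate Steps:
y(X) = 11 + 2*X² (y(X) = (X² + X²) + 11 = 2*X² + 11 = 11 + 2*X²)
v(h) = (-145 + h)*(234 + h) (v(h) = (h + 234)*(h - 145) = (234 + h)*(-145 + h) = (-145 + h)*(234 + h))
25863/v(y(4)) = 25863/(-33930 + (11 + 2*4²)² + 89*(11 + 2*4²)) = 25863/(-33930 + (11 + 2*16)² + 89*(11 + 2*16)) = 25863/(-33930 + (11 + 32)² + 89*(11 + 32)) = 25863/(-33930 + 43² + 89*43) = 25863/(-33930 + 1849 + 3827) = 25863/(-28254) = 25863*(-1/28254) = -8621/9418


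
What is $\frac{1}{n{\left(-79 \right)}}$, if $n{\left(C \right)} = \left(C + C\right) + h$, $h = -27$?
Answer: $- \frac{1}{185} \approx -0.0054054$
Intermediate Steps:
$n{\left(C \right)} = -27 + 2 C$ ($n{\left(C \right)} = \left(C + C\right) - 27 = 2 C - 27 = -27 + 2 C$)
$\frac{1}{n{\left(-79 \right)}} = \frac{1}{-27 + 2 \left(-79\right)} = \frac{1}{-27 - 158} = \frac{1}{-185} = - \frac{1}{185}$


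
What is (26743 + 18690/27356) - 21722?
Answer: 9812369/1954 ≈ 5021.7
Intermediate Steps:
(26743 + 18690/27356) - 21722 = (26743 + 18690*(1/27356)) - 21722 = (26743 + 1335/1954) - 21722 = 52257157/1954 - 21722 = 9812369/1954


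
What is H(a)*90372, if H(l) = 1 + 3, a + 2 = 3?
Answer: 361488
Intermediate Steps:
a = 1 (a = -2 + 3 = 1)
H(l) = 4
H(a)*90372 = 4*90372 = 361488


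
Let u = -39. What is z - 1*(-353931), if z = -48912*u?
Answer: 2261499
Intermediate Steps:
z = 1907568 (z = -48912*(-39) = 1907568)
z - 1*(-353931) = 1907568 - 1*(-353931) = 1907568 + 353931 = 2261499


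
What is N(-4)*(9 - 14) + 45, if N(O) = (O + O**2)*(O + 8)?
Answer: -195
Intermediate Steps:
N(O) = (8 + O)*(O + O**2) (N(O) = (O + O**2)*(8 + O) = (8 + O)*(O + O**2))
N(-4)*(9 - 14) + 45 = (-4*(8 + (-4)**2 + 9*(-4)))*(9 - 14) + 45 = -4*(8 + 16 - 36)*(-5) + 45 = -4*(-12)*(-5) + 45 = 48*(-5) + 45 = -240 + 45 = -195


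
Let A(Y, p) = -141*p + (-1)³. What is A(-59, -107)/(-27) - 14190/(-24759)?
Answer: -13819672/24759 ≈ -558.17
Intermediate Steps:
A(Y, p) = -1 - 141*p (A(Y, p) = -141*p - 1 = -1 - 141*p)
A(-59, -107)/(-27) - 14190/(-24759) = (-1 - 141*(-107))/(-27) - 14190/(-24759) = (-1 + 15087)*(-1/27) - 14190*(-1/24759) = 15086*(-1/27) + 4730/8253 = -15086/27 + 4730/8253 = -13819672/24759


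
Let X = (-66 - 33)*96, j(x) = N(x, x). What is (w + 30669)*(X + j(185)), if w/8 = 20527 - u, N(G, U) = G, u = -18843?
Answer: -3220916651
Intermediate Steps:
w = 314960 (w = 8*(20527 - 1*(-18843)) = 8*(20527 + 18843) = 8*39370 = 314960)
j(x) = x
X = -9504 (X = -99*96 = -9504)
(w + 30669)*(X + j(185)) = (314960 + 30669)*(-9504 + 185) = 345629*(-9319) = -3220916651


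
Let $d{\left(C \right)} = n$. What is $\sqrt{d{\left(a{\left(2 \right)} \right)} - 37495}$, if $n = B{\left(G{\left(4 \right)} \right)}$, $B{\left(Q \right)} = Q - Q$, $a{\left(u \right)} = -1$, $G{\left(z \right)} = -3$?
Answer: $i \sqrt{37495} \approx 193.64 i$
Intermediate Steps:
$B{\left(Q \right)} = 0$
$n = 0$
$d{\left(C \right)} = 0$
$\sqrt{d{\left(a{\left(2 \right)} \right)} - 37495} = \sqrt{0 - 37495} = \sqrt{-37495} = i \sqrt{37495}$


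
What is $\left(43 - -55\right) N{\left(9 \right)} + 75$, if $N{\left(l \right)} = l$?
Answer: $957$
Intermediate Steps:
$\left(43 - -55\right) N{\left(9 \right)} + 75 = \left(43 - -55\right) 9 + 75 = \left(43 + 55\right) 9 + 75 = 98 \cdot 9 + 75 = 882 + 75 = 957$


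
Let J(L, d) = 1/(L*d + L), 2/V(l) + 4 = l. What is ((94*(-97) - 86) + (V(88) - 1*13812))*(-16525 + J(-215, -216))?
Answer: 123068193882534/323575 ≈ 3.8034e+8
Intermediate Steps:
V(l) = 2/(-4 + l)
J(L, d) = 1/(L + L*d)
((94*(-97) - 86) + (V(88) - 1*13812))*(-16525 + J(-215, -216)) = ((94*(-97) - 86) + (2/(-4 + 88) - 1*13812))*(-16525 + 1/((-215)*(1 - 216))) = ((-9118 - 86) + (2/84 - 13812))*(-16525 - 1/215/(-215)) = (-9204 + (2*(1/84) - 13812))*(-16525 - 1/215*(-1/215)) = (-9204 + (1/42 - 13812))*(-16525 + 1/46225) = (-9204 - 580103/42)*(-763868124/46225) = -966671/42*(-763868124/46225) = 123068193882534/323575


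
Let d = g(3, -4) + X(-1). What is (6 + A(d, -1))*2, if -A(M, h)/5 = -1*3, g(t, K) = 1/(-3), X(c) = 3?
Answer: 42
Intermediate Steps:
g(t, K) = -⅓ (g(t, K) = 1*(-⅓) = -⅓)
d = 8/3 (d = -⅓ + 3 = 8/3 ≈ 2.6667)
A(M, h) = 15 (A(M, h) = -(-5)*3 = -5*(-3) = 15)
(6 + A(d, -1))*2 = (6 + 15)*2 = 21*2 = 42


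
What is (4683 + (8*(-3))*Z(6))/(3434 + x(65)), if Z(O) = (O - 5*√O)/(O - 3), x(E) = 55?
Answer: 1545/1163 + 40*√6/3489 ≈ 1.3565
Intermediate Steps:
Z(O) = (O - 5*√O)/(-3 + O)
(4683 + (8*(-3))*Z(6))/(3434 + x(65)) = (4683 + (8*(-3))*((6 - 5*√6)/(-3 + 6)))/(3434 + 55) = (4683 - 24*(6 - 5*√6)/3)/3489 = (4683 - 8*(6 - 5*√6))*(1/3489) = (4683 - 24*(2 - 5*√6/3))*(1/3489) = (4683 + (-48 + 40*√6))*(1/3489) = (4635 + 40*√6)*(1/3489) = 1545/1163 + 40*√6/3489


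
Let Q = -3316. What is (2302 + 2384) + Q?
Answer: 1370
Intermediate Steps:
(2302 + 2384) + Q = (2302 + 2384) - 3316 = 4686 - 3316 = 1370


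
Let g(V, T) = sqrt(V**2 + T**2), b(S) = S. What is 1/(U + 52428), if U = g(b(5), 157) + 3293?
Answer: 55721/3104805167 - 13*sqrt(146)/3104805167 ≈ 1.7896e-5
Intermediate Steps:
g(V, T) = sqrt(T**2 + V**2)
U = 3293 + 13*sqrt(146) (U = sqrt(157**2 + 5**2) + 3293 = sqrt(24649 + 25) + 3293 = sqrt(24674) + 3293 = 13*sqrt(146) + 3293 = 3293 + 13*sqrt(146) ≈ 3450.1)
1/(U + 52428) = 1/((3293 + 13*sqrt(146)) + 52428) = 1/(55721 + 13*sqrt(146))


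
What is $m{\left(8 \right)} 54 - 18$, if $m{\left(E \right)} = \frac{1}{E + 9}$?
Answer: $- \frac{252}{17} \approx -14.824$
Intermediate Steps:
$m{\left(E \right)} = \frac{1}{9 + E}$
$m{\left(8 \right)} 54 - 18 = \frac{1}{9 + 8} \cdot 54 - 18 = \frac{1}{17} \cdot 54 - 18 = \frac{54}{17} - 18 = - \frac{252}{17}$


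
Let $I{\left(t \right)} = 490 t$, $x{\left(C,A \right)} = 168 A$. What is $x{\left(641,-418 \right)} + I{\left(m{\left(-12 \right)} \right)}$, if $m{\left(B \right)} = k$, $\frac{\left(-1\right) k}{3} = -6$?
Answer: $-61404$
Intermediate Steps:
$k = 18$ ($k = \left(-3\right) \left(-6\right) = 18$)
$m{\left(B \right)} = 18$
$x{\left(641,-418 \right)} + I{\left(m{\left(-12 \right)} \right)} = 168 \left(-418\right) + 490 \cdot 18 = -70224 + 8820 = -61404$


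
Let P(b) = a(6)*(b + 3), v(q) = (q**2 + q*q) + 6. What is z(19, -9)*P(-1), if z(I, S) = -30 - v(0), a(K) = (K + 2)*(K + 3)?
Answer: -5184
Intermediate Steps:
v(q) = 6 + 2*q**2 (v(q) = (q**2 + q**2) + 6 = 2*q**2 + 6 = 6 + 2*q**2)
a(K) = (2 + K)*(3 + K)
z(I, S) = -36 (z(I, S) = -30 - (6 + 2*0**2) = -30 - (6 + 2*0) = -30 - (6 + 0) = -30 - 1*6 = -30 - 6 = -36)
P(b) = 216 + 72*b (P(b) = (6 + 6**2 + 5*6)*(b + 3) = (6 + 36 + 30)*(3 + b) = 72*(3 + b) = 216 + 72*b)
z(19, -9)*P(-1) = -36*(216 + 72*(-1)) = -36*(216 - 72) = -36*144 = -5184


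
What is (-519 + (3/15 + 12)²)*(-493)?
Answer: 4562222/25 ≈ 1.8249e+5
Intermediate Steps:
(-519 + (3/15 + 12)²)*(-493) = (-519 + (3*(1/15) + 12)²)*(-493) = (-519 + (⅕ + 12)²)*(-493) = (-519 + (61/5)²)*(-493) = (-519 + 3721/25)*(-493) = -9254/25*(-493) = 4562222/25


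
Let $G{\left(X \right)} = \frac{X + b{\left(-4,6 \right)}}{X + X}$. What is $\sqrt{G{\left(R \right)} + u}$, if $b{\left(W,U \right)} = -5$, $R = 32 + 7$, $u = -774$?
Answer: $\frac{i \sqrt{1176591}}{39} \approx 27.813 i$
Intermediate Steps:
$R = 39$
$G{\left(X \right)} = \frac{-5 + X}{2 X}$ ($G{\left(X \right)} = \frac{X - 5}{X + X} = \frac{-5 + X}{2 X}$)
$\sqrt{G{\left(R \right)} + u} = \sqrt{\frac{-5 + 39}{2 \cdot 39} - 774} = \sqrt{\frac{1}{2} \cdot \frac{1}{39} \cdot 34 - 774} = \sqrt{\frac{17}{39} - 774} = \sqrt{- \frac{30169}{39}} = \frac{i \sqrt{1176591}}{39}$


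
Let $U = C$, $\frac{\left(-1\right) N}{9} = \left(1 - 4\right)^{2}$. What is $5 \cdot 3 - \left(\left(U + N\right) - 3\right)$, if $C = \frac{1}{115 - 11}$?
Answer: $\frac{10295}{104} \approx 98.99$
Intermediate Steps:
$N = -81$ ($N = - 9 \left(1 - 4\right)^{2} = - 9 \left(-3\right)^{2} = \left(-9\right) 9 = -81$)
$C = \frac{1}{104} \approx 0.0096154$
$U = \frac{1}{104} \approx 0.0096154$
$5 \cdot 3 - \left(\left(U + N\right) - 3\right) = 5 \cdot 3 - \left(\left(\frac{1}{104} - 81\right) - 3\right) = 15 - \left(- \frac{8423}{104} - 3\right) = 15 - - \frac{8735}{104} = 15 + \frac{8735}{104} = \frac{10295}{104}$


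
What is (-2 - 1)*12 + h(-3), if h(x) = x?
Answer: -39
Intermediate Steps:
(-2 - 1)*12 + h(-3) = (-2 - 1)*12 - 3 = -3*12 - 3 = -36 - 3 = -39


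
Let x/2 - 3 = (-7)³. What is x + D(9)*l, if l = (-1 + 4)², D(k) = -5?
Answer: -725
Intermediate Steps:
x = -680 (x = 6 + 2*(-7)³ = 6 + 2*(-343) = 6 - 686 = -680)
l = 9 (l = 3² = 9)
x + D(9)*l = -680 - 5*9 = -680 - 45 = -725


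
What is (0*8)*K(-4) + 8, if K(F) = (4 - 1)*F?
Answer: 8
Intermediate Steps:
K(F) = 3*F
(0*8)*K(-4) + 8 = (0*8)*(3*(-4)) + 8 = 0*(-12) + 8 = 0 + 8 = 8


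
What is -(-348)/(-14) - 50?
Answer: -524/7 ≈ -74.857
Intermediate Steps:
-(-348)/(-14) - 50 = -(-348)*(-1)/14 - 50 = -12*29/14 - 50 = -174/7 - 50 = -524/7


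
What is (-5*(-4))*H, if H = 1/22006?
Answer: 10/11003 ≈ 0.00090884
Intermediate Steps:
H = 1/22006 ≈ 4.5442e-5
(-5*(-4))*H = -5*(-4)*(1/22006) = 20*(1/22006) = 10/11003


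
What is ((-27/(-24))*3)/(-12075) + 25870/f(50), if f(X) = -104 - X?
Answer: -8500157/50600 ≈ -167.99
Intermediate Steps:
((-27/(-24))*3)/(-12075) + 25870/f(50) = ((-27/(-24))*3)/(-12075) + 25870/(-104 - 1*50) = (-1/24*(-27)*3)*(-1/12075) + 25870/(-104 - 50) = ((9/8)*3)*(-1/12075) + 25870/(-154) = (27/8)*(-1/12075) + 25870*(-1/154) = -9/32200 - 12935/77 = -8500157/50600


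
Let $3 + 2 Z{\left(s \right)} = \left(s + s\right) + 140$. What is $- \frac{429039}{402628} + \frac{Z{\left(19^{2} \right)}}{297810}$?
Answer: $- \frac{15949896983}{14988330585} \approx -1.0642$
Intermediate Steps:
$Z{\left(s \right)} = \frac{137}{2} + s$ ($Z{\left(s \right)} = - \frac{3}{2} + \frac{\left(s + s\right) + 140}{2} = - \frac{3}{2} + \frac{2 s + 140}{2} = - \frac{3}{2} + \frac{140 + 2 s}{2} = - \frac{3}{2} + \left(70 + s\right) = \frac{137}{2} + s$)
$- \frac{429039}{402628} + \frac{Z{\left(19^{2} \right)}}{297810} = - \frac{429039}{402628} + \frac{\frac{137}{2} + 19^{2}}{297810} = \left(-429039\right) \frac{1}{402628} + \left(\frac{137}{2} + 361\right) \frac{1}{297810} = - \frac{429039}{402628} + \frac{859}{2} \cdot \frac{1}{297810} = - \frac{429039}{402628} + \frac{859}{595620} = - \frac{15949896983}{14988330585}$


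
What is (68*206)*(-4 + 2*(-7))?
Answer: -252144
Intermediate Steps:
(68*206)*(-4 + 2*(-7)) = 14008*(-4 - 14) = 14008*(-18) = -252144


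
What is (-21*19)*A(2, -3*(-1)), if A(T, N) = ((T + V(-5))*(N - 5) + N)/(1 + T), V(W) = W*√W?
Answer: 133 - 1330*I*√5 ≈ 133.0 - 2974.0*I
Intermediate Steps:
V(W) = W^(3/2)
A(T, N) = (N + (-5 + N)*(T - 5*I*√5))/(1 + T) (A(T, N) = ((T + (-5)^(3/2))*(N - 5) + N)/(1 + T) = ((T - 5*I*√5)*(-5 + N) + N)/(1 + T) = ((-5 + N)*(T - 5*I*√5) + N)/(1 + T) = (N + (-5 + N)*(T - 5*I*√5))/(1 + T))
(-21*19)*A(2, -3*(-1)) = (-21*19)*((-3*(-1) - 5*2 - 3*(-1)*2 + 25*I*√5 - 5*I*(-3*(-1))*√5)/(1 + 2)) = -399*(3 - 10 + 3*2 + 25*I*√5 - 5*I*3*√5)/3 = -133*(3 - 10 + 6 + 25*I*√5 - 15*I*√5) = -133*(-1 + 10*I*√5) = -399*(-⅓ + 10*I*√5/3) = 133 - 1330*I*√5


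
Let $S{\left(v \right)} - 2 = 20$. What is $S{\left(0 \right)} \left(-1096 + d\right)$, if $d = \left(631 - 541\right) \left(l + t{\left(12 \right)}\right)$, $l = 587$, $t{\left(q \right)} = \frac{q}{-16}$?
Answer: $1136663$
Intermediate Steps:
$t{\left(q \right)} = - \frac{q}{16}$ ($t{\left(q \right)} = q \left(- \frac{1}{16}\right) = - \frac{q}{16}$)
$S{\left(v \right)} = 22$ ($S{\left(v \right)} = 2 + 20 = 22$)
$d = \frac{105525}{2}$ ($d = \left(631 - 541\right) \left(587 - \frac{3}{4}\right) = 90 \left(587 - \frac{3}{4}\right) = 90 \cdot \frac{2345}{4} = \frac{105525}{2} \approx 52763.0$)
$S{\left(0 \right)} \left(-1096 + d\right) = 22 \left(-1096 + \frac{105525}{2}\right) = 22 \cdot \frac{103333}{2} = 1136663$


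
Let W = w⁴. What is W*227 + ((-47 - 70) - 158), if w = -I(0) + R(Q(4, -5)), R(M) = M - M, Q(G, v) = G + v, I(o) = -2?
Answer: 3357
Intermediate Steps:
R(M) = 0
w = 2 (w = -1*(-2) + 0 = 2 + 0 = 2)
W = 16 (W = 2⁴ = 16)
W*227 + ((-47 - 70) - 158) = 16*227 + ((-47 - 70) - 158) = 3632 + (-117 - 158) = 3632 - 275 = 3357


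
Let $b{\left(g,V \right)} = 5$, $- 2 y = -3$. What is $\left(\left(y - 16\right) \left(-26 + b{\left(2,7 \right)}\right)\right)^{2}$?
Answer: $\frac{370881}{4} \approx 92720.0$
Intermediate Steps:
$y = \frac{3}{2}$ ($y = \left(- \frac{1}{2}\right) \left(-3\right) = \frac{3}{2} \approx 1.5$)
$\left(\left(y - 16\right) \left(-26 + b{\left(2,7 \right)}\right)\right)^{2} = \left(\left(\frac{3}{2} - 16\right) \left(-26 + 5\right)\right)^{2} = \left(\left(- \frac{29}{2}\right) \left(-21\right)\right)^{2} = \left(\frac{609}{2}\right)^{2} = \frac{370881}{4}$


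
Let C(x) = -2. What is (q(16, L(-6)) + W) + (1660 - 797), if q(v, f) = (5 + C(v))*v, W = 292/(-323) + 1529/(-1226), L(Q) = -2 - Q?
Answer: 359902319/395998 ≈ 908.85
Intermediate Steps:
W = -851859/395998 (W = 292*(-1/323) + 1529*(-1/1226) = -292/323 - 1529/1226 = -851859/395998 ≈ -2.1512)
q(v, f) = 3*v (q(v, f) = (5 - 2)*v = 3*v)
(q(16, L(-6)) + W) + (1660 - 797) = (3*16 - 851859/395998) + (1660 - 797) = (48 - 851859/395998) + 863 = 18156045/395998 + 863 = 359902319/395998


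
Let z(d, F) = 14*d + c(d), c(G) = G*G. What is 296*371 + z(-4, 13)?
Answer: 109776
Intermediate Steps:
c(G) = G²
z(d, F) = d² + 14*d (z(d, F) = 14*d + d² = d² + 14*d)
296*371 + z(-4, 13) = 296*371 - 4*(14 - 4) = 109816 - 4*10 = 109816 - 40 = 109776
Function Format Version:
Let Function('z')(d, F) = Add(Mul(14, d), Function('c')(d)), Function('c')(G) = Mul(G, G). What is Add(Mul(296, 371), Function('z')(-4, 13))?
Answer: 109776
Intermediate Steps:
Function('c')(G) = Pow(G, 2)
Function('z')(d, F) = Add(Pow(d, 2), Mul(14, d)) (Function('z')(d, F) = Add(Mul(14, d), Pow(d, 2)) = Add(Pow(d, 2), Mul(14, d)))
Add(Mul(296, 371), Function('z')(-4, 13)) = Add(Mul(296, 371), Mul(-4, Add(14, -4))) = Add(109816, Mul(-4, 10)) = Add(109816, -40) = 109776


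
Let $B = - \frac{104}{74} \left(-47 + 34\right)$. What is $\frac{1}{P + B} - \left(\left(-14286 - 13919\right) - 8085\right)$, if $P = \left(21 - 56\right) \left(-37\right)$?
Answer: $\frac{1763367427}{48591} \approx 36290.0$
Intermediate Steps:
$P = 1295$ ($P = \left(-35\right) \left(-37\right) = 1295$)
$B = \frac{676}{37}$ ($B = \left(-104\right) \frac{1}{74} \left(-13\right) = \left(- \frac{52}{37}\right) \left(-13\right) = \frac{676}{37} \approx 18.27$)
$\frac{1}{P + B} - \left(\left(-14286 - 13919\right) - 8085\right) = \frac{1}{1295 + \frac{676}{37}} - \left(\left(-14286 - 13919\right) - 8085\right) = \frac{1}{\frac{48591}{37}} - \left(-28205 - 8085\right) = \frac{37}{48591} - -36290 = \frac{37}{48591} + 36290 = \frac{1763367427}{48591}$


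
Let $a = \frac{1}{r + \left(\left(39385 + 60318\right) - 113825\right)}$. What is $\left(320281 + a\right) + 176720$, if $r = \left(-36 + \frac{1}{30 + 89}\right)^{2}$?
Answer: $\frac{90274045464392}{181637553} \approx 4.97 \cdot 10^{5}$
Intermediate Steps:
$r = \frac{18344089}{14161}$ ($r = \left(-36 + \frac{1}{119}\right)^{2} = \left(- \frac{4283}{119}\right)^{2} = \frac{18344089}{14161} \approx 1295.4$)
$a = - \frac{14161}{181637553}$ ($a = \frac{1}{\frac{18344089}{14161} + \left(\left(39385 + 60318\right) - 113825\right)} = \frac{1}{\frac{18344089}{14161} + \left(99703 - 113825\right)} = \frac{1}{\frac{18344089}{14161} - 14122} = \frac{1}{- \frac{181637553}{14161}} = - \frac{14161}{181637553} \approx -7.7963 \cdot 10^{-5}$)
$\left(320281 + a\right) + 176720 = \left(320281 - \frac{14161}{181637553}\right) + 176720 = \frac{58175057098232}{181637553} + 176720 = \frac{90274045464392}{181637553}$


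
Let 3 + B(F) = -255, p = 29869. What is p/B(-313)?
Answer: -29869/258 ≈ -115.77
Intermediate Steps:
B(F) = -258 (B(F) = -3 - 255 = -258)
p/B(-313) = 29869/(-258) = 29869*(-1/258) = -29869/258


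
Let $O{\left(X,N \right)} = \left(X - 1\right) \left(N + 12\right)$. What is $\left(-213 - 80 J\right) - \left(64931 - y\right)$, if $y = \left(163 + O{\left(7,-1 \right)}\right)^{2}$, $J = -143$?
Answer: $-1263$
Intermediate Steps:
$O{\left(X,N \right)} = \left(-1 + X\right) \left(12 + N\right)$
$y = 52441$ ($y = \left(163 - -66\right)^{2} = \left(163 + \left(-12 + 1 + 84 - 7\right)\right)^{2} = \left(163 + 66\right)^{2} = 229^{2} = 52441$)
$\left(-213 - 80 J\right) - \left(64931 - y\right) = \left(-213 - -11440\right) - \left(64931 - 52441\right) = \left(-213 + 11440\right) - \left(64931 - 52441\right) = 11227 - 12490 = -1263$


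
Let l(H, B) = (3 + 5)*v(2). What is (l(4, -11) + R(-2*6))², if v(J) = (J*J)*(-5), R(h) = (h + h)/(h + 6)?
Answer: 24336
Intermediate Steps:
R(h) = 2*h/(6 + h) (R(h) = (2*h)/(6 + h) = 2*h/(6 + h))
v(J) = -5*J² (v(J) = J²*(-5) = -5*J²)
l(H, B) = -160 (l(H, B) = (3 + 5)*(-5*2²) = 8*(-5*4) = 8*(-20) = -160)
(l(4, -11) + R(-2*6))² = (-160 + 2*(-2*6)/(6 - 2*6))² = (-160 + 2*(-12)/(6 - 12))² = (-160 + 2*(-12)/(-6))² = (-160 + 2*(-12)*(-⅙))² = (-160 + 4)² = (-156)² = 24336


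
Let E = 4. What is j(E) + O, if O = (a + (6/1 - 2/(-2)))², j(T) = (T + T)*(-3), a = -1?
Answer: 12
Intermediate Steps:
j(T) = -6*T (j(T) = (2*T)*(-3) = -6*T)
O = 36 (O = (-1 + (6/1 - 2/(-2)))² = (-1 + (6*1 - 2*(-½)))² = (-1 + (6 + 1))² = (-1 + 7)² = 6² = 36)
j(E) + O = -6*4 + 36 = -24 + 36 = 12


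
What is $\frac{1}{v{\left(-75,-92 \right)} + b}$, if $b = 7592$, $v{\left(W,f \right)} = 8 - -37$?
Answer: $\frac{1}{7637} \approx 0.00013094$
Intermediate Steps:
$v{\left(W,f \right)} = 45$ ($v{\left(W,f \right)} = 8 + 37 = 45$)
$\frac{1}{v{\left(-75,-92 \right)} + b} = \frac{1}{45 + 7592} = \frac{1}{7637}$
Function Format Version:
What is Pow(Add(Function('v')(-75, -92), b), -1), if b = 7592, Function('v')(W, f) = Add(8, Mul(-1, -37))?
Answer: Rational(1, 7637) ≈ 0.00013094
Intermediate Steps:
Function('v')(W, f) = 45 (Function('v')(W, f) = Add(8, 37) = 45)
Pow(Add(Function('v')(-75, -92), b), -1) = Pow(Add(45, 7592), -1) = Pow(7637, -1) = Rational(1, 7637)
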